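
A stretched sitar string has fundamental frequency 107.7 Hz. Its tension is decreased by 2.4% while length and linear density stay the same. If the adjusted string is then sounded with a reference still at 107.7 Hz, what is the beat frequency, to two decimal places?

For a string, f ∝ √T, so the new frequency is 107.7·√0.976 = 106.3998 Hz.
f_beat = |106.3998 − 107.7| = 1.30 Hz.

1.30 Hz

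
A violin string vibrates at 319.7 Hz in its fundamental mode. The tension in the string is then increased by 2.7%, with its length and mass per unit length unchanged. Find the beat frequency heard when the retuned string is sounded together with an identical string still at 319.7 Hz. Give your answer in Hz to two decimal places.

4.29 Hz

For a string, f ∝ √T, so the new frequency is 319.7·√1.027 = 323.9872 Hz.
f_beat = |323.9872 − 319.7| = 4.29 Hz.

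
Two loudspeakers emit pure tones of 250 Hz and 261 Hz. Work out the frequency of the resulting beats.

11 Hz

The beat frequency equals the magnitude of the frequency difference.
|250 − 261| = 11 Hz.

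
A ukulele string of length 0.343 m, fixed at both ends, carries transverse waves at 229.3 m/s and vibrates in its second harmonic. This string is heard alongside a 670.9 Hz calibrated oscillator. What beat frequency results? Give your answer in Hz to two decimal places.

2.39 Hz

For a string fixed at both ends, f_n = n·v/(2L) = 2·229.3/(2·0.343) = 668.5131 Hz.
f_beat = |668.5131 − 670.9| = 2.39 Hz.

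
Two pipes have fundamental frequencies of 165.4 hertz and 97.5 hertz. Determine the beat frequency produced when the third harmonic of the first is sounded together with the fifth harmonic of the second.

8.7 Hz

Third harmonic of the first: 3·165.4 = 496.2 Hz.
Fifth harmonic of the second: 5·97.5 = 487.5 Hz.
f_beat = |496.2 − 487.5| = 8.7 Hz.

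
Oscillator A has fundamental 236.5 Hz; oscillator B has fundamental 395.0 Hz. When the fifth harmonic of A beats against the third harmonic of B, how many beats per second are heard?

Fifth harmonic of the first: 5·236.5 = 1182.5 Hz.
Third harmonic of the second: 3·395.0 = 1185.0 Hz.
f_beat = |1182.5 − 1185.0| = 2.5 Hz.

2.5 Hz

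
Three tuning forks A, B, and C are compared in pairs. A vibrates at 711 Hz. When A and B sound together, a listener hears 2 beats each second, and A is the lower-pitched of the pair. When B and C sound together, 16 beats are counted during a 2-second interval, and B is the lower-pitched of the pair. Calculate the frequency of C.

721 Hz

B is above A, so f_B = 711 + 2 = 713 Hz.
B–C: Beat frequency = 16/2 = 8 Hz.
C is above B, so f_C = 713 + 8 = 721 Hz.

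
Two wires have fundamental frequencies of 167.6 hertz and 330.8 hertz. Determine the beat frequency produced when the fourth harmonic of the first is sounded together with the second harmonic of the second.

Fourth harmonic of the first: 4·167.6 = 670.4 Hz.
Second harmonic of the second: 2·330.8 = 661.6 Hz.
f_beat = |670.4 − 661.6| = 8.8 Hz.

8.8 Hz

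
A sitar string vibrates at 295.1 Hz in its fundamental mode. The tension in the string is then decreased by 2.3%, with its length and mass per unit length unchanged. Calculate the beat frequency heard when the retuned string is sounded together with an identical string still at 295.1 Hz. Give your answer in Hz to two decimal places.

3.41 Hz

For a string, f ∝ √T, so the new frequency is 295.1·√0.977 = 291.6866 Hz.
f_beat = |291.6866 − 295.1| = 3.41 Hz.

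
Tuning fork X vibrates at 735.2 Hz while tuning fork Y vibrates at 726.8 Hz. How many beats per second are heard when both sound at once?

f_beat = |f₁ − f₂|.
|735.2 − 726.8| = 8.4 Hz.

8.4 Hz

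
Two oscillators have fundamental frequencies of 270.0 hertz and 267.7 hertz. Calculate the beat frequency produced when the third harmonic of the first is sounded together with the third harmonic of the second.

Third harmonic of the first: 3·270.0 = 810.0 Hz.
Third harmonic of the second: 3·267.7 = 803.1 Hz.
f_beat = |810.0 − 803.1| = 6.9 Hz.

6.9 Hz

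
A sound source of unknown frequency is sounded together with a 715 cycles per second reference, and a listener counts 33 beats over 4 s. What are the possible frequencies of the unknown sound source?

Beat frequency = 33/4 = 8.25 Hz.
|f − 715| = 8.25, so f = 715 ± 8.25.

706.75 Hz or 723.25 Hz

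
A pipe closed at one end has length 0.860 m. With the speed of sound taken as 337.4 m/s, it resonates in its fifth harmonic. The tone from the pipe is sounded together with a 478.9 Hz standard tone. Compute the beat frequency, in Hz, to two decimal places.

11.51 Hz

Closed pipe (odd harmonics): f_n = n·v/(4L) = 5·337.4/(4·0.860) = 490.4070 Hz.
f_beat = |490.4070 − 478.9| = 11.51 Hz.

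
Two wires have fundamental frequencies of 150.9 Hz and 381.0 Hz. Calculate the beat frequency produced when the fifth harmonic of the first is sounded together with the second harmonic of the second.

7.5 Hz

Fifth harmonic of the first: 5·150.9 = 754.5 Hz.
Second harmonic of the second: 2·381.0 = 762.0 Hz.
f_beat = |754.5 − 762.0| = 7.5 Hz.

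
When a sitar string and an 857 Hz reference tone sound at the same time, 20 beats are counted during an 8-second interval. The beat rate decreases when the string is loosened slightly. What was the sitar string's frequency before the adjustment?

Beat frequency = 20/8 = 2.5 Hz.
|f − 857| = 2.5, so the sitar string was at either 854.5 Hz or 859.5 Hz.
Reducing tension lowers a string's frequency; the adjustment lowers the sitar string's frequency.
The beat rate fell, so the adjustment moved the sitar string toward 857 Hz — it must have started above the reference.

859.5 Hz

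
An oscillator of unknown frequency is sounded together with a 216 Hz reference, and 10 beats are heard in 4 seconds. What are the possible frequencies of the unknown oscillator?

213.5 Hz or 218.5 Hz

Beat frequency = 10/4 = 2.5 Hz.
|f − 216| = 2.5, so f = 216 ± 2.5.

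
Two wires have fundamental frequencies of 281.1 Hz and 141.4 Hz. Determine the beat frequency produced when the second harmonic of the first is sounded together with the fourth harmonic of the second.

Second harmonic of the first: 2·281.1 = 562.2 Hz.
Fourth harmonic of the second: 4·141.4 = 565.6 Hz.
f_beat = |562.2 − 565.6| = 3.4 Hz.

3.4 Hz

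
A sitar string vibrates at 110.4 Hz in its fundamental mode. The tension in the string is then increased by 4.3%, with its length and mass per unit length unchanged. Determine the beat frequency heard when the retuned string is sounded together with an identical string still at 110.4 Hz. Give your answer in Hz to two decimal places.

For a string, f ∝ √T, so the new frequency is 110.4·√1.043 = 112.7486 Hz.
f_beat = |112.7486 − 110.4| = 2.35 Hz.

2.35 Hz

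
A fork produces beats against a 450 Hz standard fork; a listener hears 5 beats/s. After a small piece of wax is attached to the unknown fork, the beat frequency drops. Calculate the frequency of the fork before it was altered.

|f − 450| = 5, so the fork was at either 445 Hz or 455 Hz.
Loading a fork with wax lowers its frequency; the adjustment lowers the fork's frequency.
The beat rate fell, so the adjustment moved the fork toward 450 Hz — it must have started above the reference.

455 Hz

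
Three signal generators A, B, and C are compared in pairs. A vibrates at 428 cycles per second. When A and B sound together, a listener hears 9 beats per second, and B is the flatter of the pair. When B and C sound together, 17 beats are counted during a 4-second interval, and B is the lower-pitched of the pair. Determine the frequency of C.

423.25 Hz

B is below A, so f_B = 428 − 9 = 419 Hz.
B–C: Beat frequency = 17/4 = 4.25 Hz.
C is above B, so f_C = 419 + 4.25 = 423.25 Hz.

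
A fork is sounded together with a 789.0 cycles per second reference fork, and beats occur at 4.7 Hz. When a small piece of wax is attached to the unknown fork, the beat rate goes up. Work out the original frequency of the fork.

784.3 Hz

|f − 789.0| = 4.7, so the fork was at either 784.3 Hz or 793.7 Hz.
Loading a fork with wax lowers its frequency; the adjustment lowers the fork's frequency.
The beat rate rose, so the adjustment moved the fork further from 789.0 Hz — it was already below the reference.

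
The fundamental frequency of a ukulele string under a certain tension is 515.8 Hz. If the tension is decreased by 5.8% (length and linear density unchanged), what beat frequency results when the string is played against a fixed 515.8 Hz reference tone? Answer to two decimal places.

15.18 Hz

For a string, f ∝ √T, so the new frequency is 515.8·√0.942 = 500.6184 Hz.
f_beat = |500.6184 − 515.8| = 15.18 Hz.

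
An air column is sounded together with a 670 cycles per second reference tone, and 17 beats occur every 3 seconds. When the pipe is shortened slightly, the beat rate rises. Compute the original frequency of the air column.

Beat frequency = 17/3 = 5.6667 Hz.
|f − 670| = 5.6667, so the air column was at either 664.3333 Hz or 675.6667 Hz.
A shorter pipe has a higher fundamental; the adjustment raises the air column's frequency.
The beat rate rose, so the adjustment moved the air column further from 670 Hz — it was already above the reference.

675.6667 Hz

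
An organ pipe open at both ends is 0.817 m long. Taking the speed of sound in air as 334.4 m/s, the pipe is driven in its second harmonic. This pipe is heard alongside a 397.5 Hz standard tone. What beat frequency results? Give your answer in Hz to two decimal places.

Open pipe: f_n = n·v/(2L) = 2·334.4/(2·0.817) = 409.3023 Hz.
f_beat = |409.3023 − 397.5| = 11.80 Hz.

11.80 Hz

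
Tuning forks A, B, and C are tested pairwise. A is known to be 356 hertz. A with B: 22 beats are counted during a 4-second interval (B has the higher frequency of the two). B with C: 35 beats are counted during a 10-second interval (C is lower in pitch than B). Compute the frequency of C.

358 Hz

A–B: Beat frequency = 22/4 = 5.5 Hz.
B is above A, so f_B = 356 + 5.5 = 361.5 Hz.
B–C: Beat frequency = 35/10 = 3.5 Hz.
C is below B, so f_C = 361.5 − 3.5 = 358 Hz.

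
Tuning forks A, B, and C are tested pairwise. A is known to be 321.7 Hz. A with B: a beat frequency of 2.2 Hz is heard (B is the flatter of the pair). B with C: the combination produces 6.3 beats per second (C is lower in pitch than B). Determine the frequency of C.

B is below A, so f_B = 321.7 − 2.2 = 319.5 Hz.
C is below B, so f_C = 319.5 − 6.3 = 313.2 Hz.

313.2 Hz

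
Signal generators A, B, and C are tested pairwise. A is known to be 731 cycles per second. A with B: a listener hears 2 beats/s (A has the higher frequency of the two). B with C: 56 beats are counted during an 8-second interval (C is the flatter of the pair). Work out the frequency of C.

722 Hz

B is below A, so f_B = 731 − 2 = 729 Hz.
B–C: Beat frequency = 56/8 = 7 Hz.
C is below B, so f_C = 729 − 7 = 722 Hz.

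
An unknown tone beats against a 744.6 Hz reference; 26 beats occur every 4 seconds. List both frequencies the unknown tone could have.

738.1 Hz or 751.1 Hz

Beat frequency = 26/4 = 6.5 Hz.
|f − 744.6| = 6.5, so f = 744.6 ± 6.5.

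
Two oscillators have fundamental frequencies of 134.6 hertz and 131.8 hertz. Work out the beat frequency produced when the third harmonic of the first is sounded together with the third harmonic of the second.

8.4 Hz

Third harmonic of the first: 3·134.6 = 403.8 Hz.
Third harmonic of the second: 3·131.8 = 395.4 Hz.
f_beat = |403.8 − 395.4| = 8.4 Hz.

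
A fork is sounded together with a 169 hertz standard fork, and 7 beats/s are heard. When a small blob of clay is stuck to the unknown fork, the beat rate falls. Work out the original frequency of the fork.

|f − 169| = 7, so the fork was at either 162 Hz or 176 Hz.
Adding mass to a fork lowers its frequency; the adjustment lowers the fork's frequency.
The beat rate fell, so the adjustment moved the fork toward 169 Hz — it must have started above the reference.

176 Hz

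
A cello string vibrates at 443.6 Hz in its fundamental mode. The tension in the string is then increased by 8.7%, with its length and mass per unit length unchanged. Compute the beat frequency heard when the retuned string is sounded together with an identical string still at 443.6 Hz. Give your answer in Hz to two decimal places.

18.89 Hz

For a string, f ∝ √T, so the new frequency is 443.6·√1.087 = 462.4942 Hz.
f_beat = |462.4942 − 443.6| = 18.89 Hz.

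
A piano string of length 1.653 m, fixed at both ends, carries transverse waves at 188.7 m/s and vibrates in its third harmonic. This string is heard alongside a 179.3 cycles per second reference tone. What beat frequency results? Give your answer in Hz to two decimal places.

8.07 Hz

For a string fixed at both ends, f_n = n·v/(2L) = 3·188.7/(2·1.653) = 171.2341 Hz.
f_beat = |171.2341 − 179.3| = 8.07 Hz.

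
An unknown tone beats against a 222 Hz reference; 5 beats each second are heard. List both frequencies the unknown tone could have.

217 Hz or 227 Hz

|f − 222| = 5, so f = 222 ± 5.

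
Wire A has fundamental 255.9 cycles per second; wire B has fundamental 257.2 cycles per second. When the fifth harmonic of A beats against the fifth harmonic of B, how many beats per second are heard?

Fifth harmonic of the first: 5·255.9 = 1279.5 Hz.
Fifth harmonic of the second: 5·257.2 = 1286.0 Hz.
f_beat = |1279.5 − 1286.0| = 6.5 Hz.

6.5 Hz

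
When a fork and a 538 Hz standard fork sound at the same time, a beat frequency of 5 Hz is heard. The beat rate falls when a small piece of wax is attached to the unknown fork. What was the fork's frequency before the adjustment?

543 Hz

|f − 538| = 5, so the fork was at either 533 Hz or 543 Hz.
Loading a fork with wax lowers its frequency; the adjustment lowers the fork's frequency.
The beat rate fell, so the adjustment moved the fork toward 538 Hz — it must have started above the reference.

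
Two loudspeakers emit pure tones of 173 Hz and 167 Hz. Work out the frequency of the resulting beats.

6 Hz

f_beat = |f₁ − f₂|.
|173 − 167| = 6 Hz.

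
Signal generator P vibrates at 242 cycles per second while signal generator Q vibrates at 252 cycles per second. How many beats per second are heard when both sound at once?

f_beat = |f₁ − f₂|.
|242 − 252| = 10 Hz.

10 Hz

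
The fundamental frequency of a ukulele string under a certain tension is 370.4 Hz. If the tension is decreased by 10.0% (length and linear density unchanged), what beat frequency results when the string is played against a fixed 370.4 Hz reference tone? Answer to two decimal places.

For a string, f ∝ √T, so the new frequency is 370.4·√0.900 = 351.3923 Hz.
f_beat = |351.3923 − 370.4| = 19.01 Hz.

19.01 Hz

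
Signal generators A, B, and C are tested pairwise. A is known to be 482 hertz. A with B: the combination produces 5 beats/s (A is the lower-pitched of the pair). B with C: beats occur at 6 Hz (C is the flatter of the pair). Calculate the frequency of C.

481 Hz

B is above A, so f_B = 482 + 5 = 487 Hz.
C is below B, so f_C = 487 − 6 = 481 Hz.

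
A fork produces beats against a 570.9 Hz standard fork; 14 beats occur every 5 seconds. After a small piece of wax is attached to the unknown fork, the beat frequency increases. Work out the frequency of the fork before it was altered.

Beat frequency = 14/5 = 2.8 Hz.
|f − 570.9| = 2.8, so the fork was at either 568.1 Hz or 573.7 Hz.
Loading a fork with wax lowers its frequency; the adjustment lowers the fork's frequency.
The beat rate rose, so the adjustment moved the fork further from 570.9 Hz — it was already below the reference.

568.1 Hz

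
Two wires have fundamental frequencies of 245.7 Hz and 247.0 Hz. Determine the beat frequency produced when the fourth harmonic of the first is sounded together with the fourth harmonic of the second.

Fourth harmonic of the first: 4·245.7 = 982.8 Hz.
Fourth harmonic of the second: 4·247.0 = 988.0 Hz.
f_beat = |982.8 − 988.0| = 5.2 Hz.

5.2 Hz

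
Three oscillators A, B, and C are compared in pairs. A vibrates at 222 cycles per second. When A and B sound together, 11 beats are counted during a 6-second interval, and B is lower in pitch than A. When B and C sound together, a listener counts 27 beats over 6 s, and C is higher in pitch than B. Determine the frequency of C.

224.6667 Hz

A–B: Beat frequency = 11/6 = 1.8333 Hz.
B is below A, so f_B = 222 − 1.8333 = 220.1667 Hz.
B–C: Beat frequency = 27/6 = 4.5 Hz.
C is above B, so f_C = 220.1667 + 4.5 = 224.6667 Hz.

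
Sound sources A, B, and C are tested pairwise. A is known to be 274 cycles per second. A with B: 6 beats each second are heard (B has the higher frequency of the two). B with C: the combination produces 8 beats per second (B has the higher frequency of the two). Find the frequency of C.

B is above A, so f_B = 274 + 6 = 280 Hz.
C is below B, so f_C = 280 − 8 = 272 Hz.

272 Hz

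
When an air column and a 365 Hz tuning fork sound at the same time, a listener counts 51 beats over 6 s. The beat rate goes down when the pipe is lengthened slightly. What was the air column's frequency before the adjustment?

Beat frequency = 51/6 = 8.5 Hz.
|f − 365| = 8.5, so the air column was at either 356.5 Hz or 373.5 Hz.
A longer pipe has a lower fundamental; the adjustment lowers the air column's frequency.
The beat rate fell, so the adjustment moved the air column toward 365 Hz — it must have started above the reference.

373.5 Hz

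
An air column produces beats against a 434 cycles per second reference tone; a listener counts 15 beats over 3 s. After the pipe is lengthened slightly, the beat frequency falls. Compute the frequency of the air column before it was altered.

439 Hz

Beat frequency = 15/3 = 5 Hz.
|f − 434| = 5, so the air column was at either 429 Hz or 439 Hz.
A longer pipe has a lower fundamental; the adjustment lowers the air column's frequency.
The beat rate fell, so the adjustment moved the air column toward 434 Hz — it must have started above the reference.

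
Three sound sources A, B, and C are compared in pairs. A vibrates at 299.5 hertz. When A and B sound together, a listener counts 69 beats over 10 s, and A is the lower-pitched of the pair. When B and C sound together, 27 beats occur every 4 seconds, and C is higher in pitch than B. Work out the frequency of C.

313.15 Hz

A–B: Beat frequency = 69/10 = 6.9 Hz.
B is above A, so f_B = 299.5 + 6.9 = 306.4 Hz.
B–C: Beat frequency = 27/4 = 6.75 Hz.
C is above B, so f_C = 306.4 + 6.75 = 313.15 Hz.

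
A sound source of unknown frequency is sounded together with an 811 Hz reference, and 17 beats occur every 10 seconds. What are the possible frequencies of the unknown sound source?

809.3 Hz or 812.7 Hz

Beat frequency = 17/10 = 1.7 Hz.
|f − 811| = 1.7, so f = 811 ± 1.7.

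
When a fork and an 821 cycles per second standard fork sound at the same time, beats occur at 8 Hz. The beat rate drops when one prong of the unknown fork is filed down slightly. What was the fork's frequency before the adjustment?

813 Hz

|f − 821| = 8, so the fork was at either 813 Hz or 829 Hz.
Filing a prong removes mass and raises the fork's frequency; the adjustment raises the fork's frequency.
The beat rate fell, so the adjustment moved the fork toward 821 Hz — it must have started below the reference.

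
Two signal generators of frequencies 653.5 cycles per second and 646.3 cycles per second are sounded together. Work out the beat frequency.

7.2 Hz

Beats arise from superposition of two nearby frequencies; the beat rate is |f₁ − f₂|.
|653.5 − 646.3| = 7.2 Hz.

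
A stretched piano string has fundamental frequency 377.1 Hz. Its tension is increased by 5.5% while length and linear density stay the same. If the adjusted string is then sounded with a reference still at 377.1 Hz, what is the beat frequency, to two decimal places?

For a string, f ∝ √T, so the new frequency is 377.1·√1.055 = 387.3315 Hz.
f_beat = |387.3315 − 377.1| = 10.23 Hz.

10.23 Hz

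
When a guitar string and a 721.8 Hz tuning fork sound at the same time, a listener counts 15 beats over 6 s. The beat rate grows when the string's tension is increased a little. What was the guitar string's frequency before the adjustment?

724.3 Hz

Beat frequency = 15/6 = 2.5 Hz.
|f − 721.8| = 2.5, so the guitar string was at either 719.3 Hz or 724.3 Hz.
Higher tension means higher frequency; the adjustment raises the guitar string's frequency.
The beat rate rose, so the adjustment moved the guitar string further from 721.8 Hz — it was already above the reference.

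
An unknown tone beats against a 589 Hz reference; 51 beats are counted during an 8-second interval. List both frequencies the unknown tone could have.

Beat frequency = 51/8 = 6.375 Hz.
|f − 589| = 6.375, so f = 589 ± 6.375.

582.625 Hz or 595.375 Hz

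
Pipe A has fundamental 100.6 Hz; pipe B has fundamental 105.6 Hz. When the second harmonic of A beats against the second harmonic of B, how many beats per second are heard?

Second harmonic of the first: 2·100.6 = 201.2 Hz.
Second harmonic of the second: 2·105.6 = 211.2 Hz.
f_beat = |201.2 − 211.2| = 10.0 Hz.

10.0 Hz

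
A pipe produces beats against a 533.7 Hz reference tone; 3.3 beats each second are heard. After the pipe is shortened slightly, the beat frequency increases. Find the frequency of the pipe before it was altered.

|f − 533.7| = 3.3, so the pipe was at either 530.4 Hz or 537 Hz.
A shorter pipe has a higher fundamental; the adjustment raises the pipe's frequency.
The beat rate rose, so the adjustment moved the pipe further from 533.7 Hz — it was already above the reference.

537 Hz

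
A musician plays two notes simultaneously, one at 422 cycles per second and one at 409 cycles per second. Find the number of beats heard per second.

f_beat = |f₁ − f₂|.
|422 − 409| = 13 Hz.

13 Hz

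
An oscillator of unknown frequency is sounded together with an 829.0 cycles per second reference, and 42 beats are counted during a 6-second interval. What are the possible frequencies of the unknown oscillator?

822 Hz or 836 Hz

Beat frequency = 42/6 = 7 Hz.
|f − 829.0| = 7, so f = 829.0 ± 7.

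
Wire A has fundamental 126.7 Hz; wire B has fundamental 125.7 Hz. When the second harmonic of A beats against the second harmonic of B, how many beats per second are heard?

2.0 Hz

Second harmonic of the first: 2·126.7 = 253.4 Hz.
Second harmonic of the second: 2·125.7 = 251.4 Hz.
f_beat = |253.4 − 251.4| = 2.0 Hz.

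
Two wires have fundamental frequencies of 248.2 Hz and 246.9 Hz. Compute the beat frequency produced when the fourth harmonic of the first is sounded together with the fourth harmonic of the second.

Fourth harmonic of the first: 4·248.2 = 992.8 Hz.
Fourth harmonic of the second: 4·246.9 = 987.6 Hz.
f_beat = |992.8 − 987.6| = 5.2 Hz.

5.2 Hz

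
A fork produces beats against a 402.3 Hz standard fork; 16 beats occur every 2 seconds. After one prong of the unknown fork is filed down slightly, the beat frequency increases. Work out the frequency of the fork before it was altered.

410.3 Hz

Beat frequency = 16/2 = 8 Hz.
|f − 402.3| = 8, so the fork was at either 394.3 Hz or 410.3 Hz.
Filing a prong removes mass and raises the fork's frequency; the adjustment raises the fork's frequency.
The beat rate rose, so the adjustment moved the fork further from 402.3 Hz — it was already above the reference.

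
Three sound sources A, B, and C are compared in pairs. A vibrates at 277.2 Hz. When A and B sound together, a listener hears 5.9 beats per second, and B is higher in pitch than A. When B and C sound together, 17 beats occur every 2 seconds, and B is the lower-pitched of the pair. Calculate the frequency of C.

291.6 Hz

B is above A, so f_B = 277.2 + 5.9 = 283.1 Hz.
B–C: Beat frequency = 17/2 = 8.5 Hz.
C is above B, so f_C = 283.1 + 8.5 = 291.6 Hz.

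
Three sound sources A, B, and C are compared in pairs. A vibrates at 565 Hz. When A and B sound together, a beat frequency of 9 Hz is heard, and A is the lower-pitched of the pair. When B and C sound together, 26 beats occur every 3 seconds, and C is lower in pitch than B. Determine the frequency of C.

B is above A, so f_B = 565 + 9 = 574 Hz.
B–C: Beat frequency = 26/3 = 8.6667 Hz.
C is below B, so f_C = 574 − 8.6667 = 565.3333 Hz.

565.3333 Hz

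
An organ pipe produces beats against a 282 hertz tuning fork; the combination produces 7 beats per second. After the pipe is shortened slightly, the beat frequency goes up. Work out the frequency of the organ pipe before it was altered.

|f − 282| = 7, so the organ pipe was at either 275 Hz or 289 Hz.
A shorter pipe has a higher fundamental; the adjustment raises the organ pipe's frequency.
The beat rate rose, so the adjustment moved the organ pipe further from 282 Hz — it was already above the reference.

289 Hz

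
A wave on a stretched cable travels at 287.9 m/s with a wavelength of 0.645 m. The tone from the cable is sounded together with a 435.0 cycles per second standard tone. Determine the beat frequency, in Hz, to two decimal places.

11.36 Hz

Source frequency f = v/λ = 287.9/0.645 = 446.3566 Hz.
f_beat = |446.3566 − 435.0| = 11.36 Hz.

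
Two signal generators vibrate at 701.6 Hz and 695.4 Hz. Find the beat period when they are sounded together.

0.161 s

f_beat = |701.6 − 695.4| = 6.2 Hz.
Beat period T = 1 / f_beat = 1 / 6.2 s.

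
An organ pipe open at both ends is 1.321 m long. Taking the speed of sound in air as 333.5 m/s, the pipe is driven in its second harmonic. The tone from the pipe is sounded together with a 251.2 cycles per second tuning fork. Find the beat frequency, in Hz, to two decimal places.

1.26 Hz

Open pipe: f_n = n·v/(2L) = 2·333.5/(2·1.321) = 252.4603 Hz.
f_beat = |252.4603 − 251.2| = 1.26 Hz.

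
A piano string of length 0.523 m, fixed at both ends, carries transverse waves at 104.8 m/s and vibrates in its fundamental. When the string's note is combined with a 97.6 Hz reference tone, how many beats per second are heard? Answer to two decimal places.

2.59 Hz

For a string fixed at both ends, f_n = n·v/(2L) = 1·104.8/(2·0.523) = 100.1912 Hz.
f_beat = |100.1912 − 97.6| = 2.59 Hz.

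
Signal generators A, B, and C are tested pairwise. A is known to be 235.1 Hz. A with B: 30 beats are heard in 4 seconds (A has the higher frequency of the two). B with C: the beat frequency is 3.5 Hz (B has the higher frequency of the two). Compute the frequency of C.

A–B: Beat frequency = 30/4 = 7.5 Hz.
B is below A, so f_B = 235.1 − 7.5 = 227.6 Hz.
C is below B, so f_C = 227.6 − 3.5 = 224.1 Hz.

224.1 Hz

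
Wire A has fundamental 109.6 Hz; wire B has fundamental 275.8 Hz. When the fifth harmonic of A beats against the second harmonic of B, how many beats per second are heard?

3.6 Hz

Fifth harmonic of the first: 5·109.6 = 548.0 Hz.
Second harmonic of the second: 2·275.8 = 551.6 Hz.
f_beat = |548.0 − 551.6| = 3.6 Hz.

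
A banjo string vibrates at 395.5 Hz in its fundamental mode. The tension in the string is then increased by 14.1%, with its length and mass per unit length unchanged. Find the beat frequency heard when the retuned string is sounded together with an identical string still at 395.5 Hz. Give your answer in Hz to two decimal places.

26.96 Hz

For a string, f ∝ √T, so the new frequency is 395.5·√1.141 = 422.4636 Hz.
f_beat = |422.4636 − 395.5| = 26.96 Hz.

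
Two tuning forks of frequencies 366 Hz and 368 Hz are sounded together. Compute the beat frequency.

The beat frequency equals the magnitude of the frequency difference.
|366 − 368| = 2 Hz.

2 Hz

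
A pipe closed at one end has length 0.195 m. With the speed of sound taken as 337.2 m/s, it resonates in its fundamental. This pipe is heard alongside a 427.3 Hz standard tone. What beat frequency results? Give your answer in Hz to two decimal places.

Closed pipe (odd harmonics): f_n = n·v/(4L) = 1·337.2/(4·0.195) = 432.3077 Hz.
f_beat = |432.3077 − 427.3| = 5.01 Hz.

5.01 Hz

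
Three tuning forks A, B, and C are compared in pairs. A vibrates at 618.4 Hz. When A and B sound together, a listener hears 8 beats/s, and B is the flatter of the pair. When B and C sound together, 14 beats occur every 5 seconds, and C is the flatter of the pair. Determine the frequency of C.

B is below A, so f_B = 618.4 − 8 = 610.4 Hz.
B–C: Beat frequency = 14/5 = 2.8 Hz.
C is below B, so f_C = 610.4 − 2.8 = 607.6 Hz.

607.6 Hz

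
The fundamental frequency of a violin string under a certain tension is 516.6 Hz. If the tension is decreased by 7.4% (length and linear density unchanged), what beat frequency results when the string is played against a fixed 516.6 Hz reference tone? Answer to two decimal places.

For a string, f ∝ √T, so the new frequency is 516.6·√0.926 = 497.1185 Hz.
f_beat = |497.1185 − 516.6| = 19.48 Hz.

19.48 Hz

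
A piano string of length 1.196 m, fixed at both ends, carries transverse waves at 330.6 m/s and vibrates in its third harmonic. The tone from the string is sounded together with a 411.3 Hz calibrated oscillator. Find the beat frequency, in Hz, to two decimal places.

3.33 Hz

For a string fixed at both ends, f_n = n·v/(2L) = 3·330.6/(2·1.196) = 414.6321 Hz.
f_beat = |414.6321 − 411.3| = 3.33 Hz.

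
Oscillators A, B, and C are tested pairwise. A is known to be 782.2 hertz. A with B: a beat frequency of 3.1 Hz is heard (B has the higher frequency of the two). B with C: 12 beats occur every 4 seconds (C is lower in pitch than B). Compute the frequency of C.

B is above A, so f_B = 782.2 + 3.1 = 785.3 Hz.
B–C: Beat frequency = 12/4 = 3 Hz.
C is below B, so f_C = 785.3 − 3 = 782.3 Hz.

782.3 Hz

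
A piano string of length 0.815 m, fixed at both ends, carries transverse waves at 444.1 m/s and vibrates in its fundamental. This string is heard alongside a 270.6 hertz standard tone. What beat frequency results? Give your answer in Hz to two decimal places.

For a string fixed at both ends, f_n = n·v/(2L) = 1·444.1/(2·0.815) = 272.4540 Hz.
f_beat = |272.4540 − 270.6| = 1.85 Hz.

1.85 Hz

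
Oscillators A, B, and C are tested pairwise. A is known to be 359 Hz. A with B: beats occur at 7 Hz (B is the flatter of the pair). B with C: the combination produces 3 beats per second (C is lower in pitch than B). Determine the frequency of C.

B is below A, so f_B = 359 − 7 = 352 Hz.
C is below B, so f_C = 352 − 3 = 349 Hz.

349 Hz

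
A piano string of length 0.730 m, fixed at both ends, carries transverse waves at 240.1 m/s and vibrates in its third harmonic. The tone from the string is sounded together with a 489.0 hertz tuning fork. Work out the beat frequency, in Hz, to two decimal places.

4.36 Hz

For a string fixed at both ends, f_n = n·v/(2L) = 3·240.1/(2·0.730) = 493.3562 Hz.
f_beat = |493.3562 − 489.0| = 4.36 Hz.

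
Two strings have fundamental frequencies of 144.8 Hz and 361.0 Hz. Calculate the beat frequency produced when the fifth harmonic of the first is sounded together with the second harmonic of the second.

2.0 Hz

Fifth harmonic of the first: 5·144.8 = 724.0 Hz.
Second harmonic of the second: 2·361.0 = 722.0 Hz.
f_beat = |724.0 − 722.0| = 2.0 Hz.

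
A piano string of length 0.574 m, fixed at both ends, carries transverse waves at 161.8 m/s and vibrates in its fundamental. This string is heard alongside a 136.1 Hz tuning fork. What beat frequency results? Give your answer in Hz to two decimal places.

For a string fixed at both ends, f_n = n·v/(2L) = 1·161.8/(2·0.574) = 140.9408 Hz.
f_beat = |140.9408 − 136.1| = 4.84 Hz.

4.84 Hz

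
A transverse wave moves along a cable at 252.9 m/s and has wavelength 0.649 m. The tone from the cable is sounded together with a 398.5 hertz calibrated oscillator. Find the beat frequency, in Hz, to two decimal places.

8.82 Hz

Source frequency f = v/λ = 252.9/0.649 = 389.6764 Hz.
f_beat = |389.6764 − 398.5| = 8.82 Hz.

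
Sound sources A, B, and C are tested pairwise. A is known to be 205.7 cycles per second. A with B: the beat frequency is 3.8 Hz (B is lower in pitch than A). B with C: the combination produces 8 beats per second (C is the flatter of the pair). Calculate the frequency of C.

193.9 Hz

B is below A, so f_B = 205.7 − 3.8 = 201.9 Hz.
C is below B, so f_C = 201.9 − 8 = 193.9 Hz.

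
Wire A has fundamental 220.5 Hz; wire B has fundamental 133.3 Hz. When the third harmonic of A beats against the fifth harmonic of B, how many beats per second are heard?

Third harmonic of the first: 3·220.5 = 661.5 Hz.
Fifth harmonic of the second: 5·133.3 = 666.5 Hz.
f_beat = |661.5 − 666.5| = 5.0 Hz.

5.0 Hz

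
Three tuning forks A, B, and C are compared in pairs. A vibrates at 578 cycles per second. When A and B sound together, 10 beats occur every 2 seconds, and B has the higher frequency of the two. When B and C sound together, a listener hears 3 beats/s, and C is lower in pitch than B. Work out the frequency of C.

A–B: Beat frequency = 10/2 = 5 Hz.
B is above A, so f_B = 578 + 5 = 583 Hz.
C is below B, so f_C = 583 − 3 = 580 Hz.

580 Hz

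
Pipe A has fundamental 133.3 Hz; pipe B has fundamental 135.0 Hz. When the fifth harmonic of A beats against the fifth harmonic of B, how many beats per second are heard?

8.5 Hz

Fifth harmonic of the first: 5·133.3 = 666.5 Hz.
Fifth harmonic of the second: 5·135.0 = 675.0 Hz.
f_beat = |666.5 − 675.0| = 8.5 Hz.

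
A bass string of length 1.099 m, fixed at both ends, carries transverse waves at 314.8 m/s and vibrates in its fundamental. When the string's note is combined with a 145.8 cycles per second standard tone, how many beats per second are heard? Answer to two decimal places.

For a string fixed at both ends, f_n = n·v/(2L) = 1·314.8/(2·1.099) = 143.2211 Hz.
f_beat = |143.2211 − 145.8| = 2.58 Hz.

2.58 Hz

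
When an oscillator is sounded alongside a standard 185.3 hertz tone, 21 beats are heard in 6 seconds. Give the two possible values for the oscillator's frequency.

181.8 Hz or 188.8 Hz

Beat frequency = 21/6 = 3.5 Hz.
|f − 185.3| = 3.5, so f = 185.3 ± 3.5.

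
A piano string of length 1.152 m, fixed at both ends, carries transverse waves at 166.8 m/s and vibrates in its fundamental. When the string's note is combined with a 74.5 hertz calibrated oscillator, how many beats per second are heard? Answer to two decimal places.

2.10 Hz

For a string fixed at both ends, f_n = n·v/(2L) = 1·166.8/(2·1.152) = 72.3958 Hz.
f_beat = |72.3958 − 74.5| = 2.10 Hz.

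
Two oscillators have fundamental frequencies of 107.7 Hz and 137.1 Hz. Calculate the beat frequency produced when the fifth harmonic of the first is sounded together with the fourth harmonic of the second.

9.9 Hz

Fifth harmonic of the first: 5·107.7 = 538.5 Hz.
Fourth harmonic of the second: 4·137.1 = 548.4 Hz.
f_beat = |538.5 − 548.4| = 9.9 Hz.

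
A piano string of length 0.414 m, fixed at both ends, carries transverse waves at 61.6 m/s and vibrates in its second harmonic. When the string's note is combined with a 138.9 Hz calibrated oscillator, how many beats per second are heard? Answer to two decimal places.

For a string fixed at both ends, f_n = n·v/(2L) = 2·61.6/(2·0.414) = 148.7923 Hz.
f_beat = |148.7923 − 138.9| = 9.89 Hz.

9.89 Hz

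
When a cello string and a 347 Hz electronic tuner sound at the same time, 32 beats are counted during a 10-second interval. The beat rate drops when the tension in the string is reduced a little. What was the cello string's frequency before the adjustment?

350.2 Hz

Beat frequency = 32/10 = 3.2 Hz.
|f − 347| = 3.2, so the cello string was at either 343.8 Hz or 350.2 Hz.
Lower tension means lower frequency; the adjustment lowers the cello string's frequency.
The beat rate fell, so the adjustment moved the cello string toward 347 Hz — it must have started above the reference.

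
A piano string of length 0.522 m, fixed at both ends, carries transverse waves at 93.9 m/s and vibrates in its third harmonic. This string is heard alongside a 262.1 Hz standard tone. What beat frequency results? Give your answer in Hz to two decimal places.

For a string fixed at both ends, f_n = n·v/(2L) = 3·93.9/(2·0.522) = 269.8276 Hz.
f_beat = |269.8276 − 262.1| = 7.73 Hz.

7.73 Hz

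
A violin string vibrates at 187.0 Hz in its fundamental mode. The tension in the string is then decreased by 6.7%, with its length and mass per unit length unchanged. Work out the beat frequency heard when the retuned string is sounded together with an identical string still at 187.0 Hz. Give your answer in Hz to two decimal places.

6.37 Hz

For a string, f ∝ √T, so the new frequency is 187.0·√0.933 = 180.6269 Hz.
f_beat = |180.6269 − 187.0| = 6.37 Hz.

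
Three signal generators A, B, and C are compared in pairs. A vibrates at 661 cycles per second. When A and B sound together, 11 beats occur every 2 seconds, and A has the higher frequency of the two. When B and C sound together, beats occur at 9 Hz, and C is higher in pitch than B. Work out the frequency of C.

A–B: Beat frequency = 11/2 = 5.5 Hz.
B is below A, so f_B = 661 − 5.5 = 655.5 Hz.
C is above B, so f_C = 655.5 + 9 = 664.5 Hz.

664.5 Hz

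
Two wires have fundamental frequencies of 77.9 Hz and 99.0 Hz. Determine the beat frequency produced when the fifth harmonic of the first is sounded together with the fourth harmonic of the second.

6.5 Hz

Fifth harmonic of the first: 5·77.9 = 389.5 Hz.
Fourth harmonic of the second: 4·99.0 = 396.0 Hz.
f_beat = |389.5 − 396.0| = 6.5 Hz.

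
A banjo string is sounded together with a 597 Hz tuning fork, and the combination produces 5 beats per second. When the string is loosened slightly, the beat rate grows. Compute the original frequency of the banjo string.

|f − 597| = 5, so the banjo string was at either 592 Hz or 602 Hz.
Reducing tension lowers a string's frequency; the adjustment lowers the banjo string's frequency.
The beat rate rose, so the adjustment moved the banjo string further from 597 Hz — it was already below the reference.

592 Hz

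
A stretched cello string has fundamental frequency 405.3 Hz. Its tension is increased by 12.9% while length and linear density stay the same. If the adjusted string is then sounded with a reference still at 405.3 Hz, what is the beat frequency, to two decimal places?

For a string, f ∝ √T, so the new frequency is 405.3·√1.129 = 430.6491 Hz.
f_beat = |430.6491 − 405.3| = 25.35 Hz.

25.35 Hz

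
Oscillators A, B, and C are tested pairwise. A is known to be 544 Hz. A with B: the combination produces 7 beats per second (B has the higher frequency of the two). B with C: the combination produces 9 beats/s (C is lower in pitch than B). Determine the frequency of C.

B is above A, so f_B = 544 + 7 = 551 Hz.
C is below B, so f_C = 551 − 9 = 542 Hz.

542 Hz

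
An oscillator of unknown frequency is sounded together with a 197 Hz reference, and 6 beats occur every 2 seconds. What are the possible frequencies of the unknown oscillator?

Beat frequency = 6/2 = 3 Hz.
|f − 197| = 3, so f = 197 ± 3.

194 Hz or 200 Hz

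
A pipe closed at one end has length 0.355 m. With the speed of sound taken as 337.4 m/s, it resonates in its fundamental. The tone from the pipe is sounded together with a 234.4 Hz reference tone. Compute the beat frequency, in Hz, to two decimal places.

Closed pipe (odd harmonics): f_n = n·v/(4L) = 1·337.4/(4·0.355) = 237.6056 Hz.
f_beat = |237.6056 − 234.4| = 3.21 Hz.

3.21 Hz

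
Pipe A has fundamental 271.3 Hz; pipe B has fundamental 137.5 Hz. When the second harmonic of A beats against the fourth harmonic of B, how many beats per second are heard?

Second harmonic of the first: 2·271.3 = 542.6 Hz.
Fourth harmonic of the second: 4·137.5 = 550.0 Hz.
f_beat = |542.6 − 550.0| = 7.4 Hz.

7.4 Hz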